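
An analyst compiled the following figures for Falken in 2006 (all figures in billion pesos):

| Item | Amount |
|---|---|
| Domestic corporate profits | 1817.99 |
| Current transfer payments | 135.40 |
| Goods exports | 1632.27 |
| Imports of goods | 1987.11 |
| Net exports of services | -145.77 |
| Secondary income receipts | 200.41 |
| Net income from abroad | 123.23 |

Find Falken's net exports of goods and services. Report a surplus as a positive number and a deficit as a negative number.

Goods balance = 1632.27 - 1987.11 = -354.84
Services balance = -145.77
Trade balance (goods + services) = -354.84 + (-145.77) = -500.61

-500.61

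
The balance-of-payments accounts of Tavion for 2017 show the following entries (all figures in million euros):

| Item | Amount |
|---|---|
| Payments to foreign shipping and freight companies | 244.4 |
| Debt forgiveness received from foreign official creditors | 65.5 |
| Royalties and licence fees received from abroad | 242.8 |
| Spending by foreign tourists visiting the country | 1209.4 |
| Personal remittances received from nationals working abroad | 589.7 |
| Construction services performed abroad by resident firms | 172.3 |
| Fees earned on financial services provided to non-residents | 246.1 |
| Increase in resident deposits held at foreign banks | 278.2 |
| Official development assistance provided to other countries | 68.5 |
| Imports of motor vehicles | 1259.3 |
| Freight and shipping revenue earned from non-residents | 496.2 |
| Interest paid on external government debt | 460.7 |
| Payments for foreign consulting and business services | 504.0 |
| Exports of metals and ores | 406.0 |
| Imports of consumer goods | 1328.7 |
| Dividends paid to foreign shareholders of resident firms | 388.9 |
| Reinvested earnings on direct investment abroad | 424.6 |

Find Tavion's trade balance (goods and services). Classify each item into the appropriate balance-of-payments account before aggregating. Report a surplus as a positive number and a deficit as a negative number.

-563.6

Goods: 406.0 - 1328.7 - 1259.3 = -2182.0
Services: 496.2 - 244.4 + 1209.4 + 172.3 + 246.1 + 242.8 - 504.0 = 1618.4
Trade balance = -2182.0 + 1618.4 = -563.6
(Excluded from the trade balance — capital account: debt forgiveness received from foreign official creditors 65.5; secondary income: personal remittances received from nationals working abroad 589.7, official development assistance provided to other countries 68.5; financial account: increase in resident deposits held at foreign banks 278.2; primary income: interest paid on external government debt 460.7, dividends paid to foreign shareholders of resident firms 388.9, reinvested earnings on direct investment abroad 424.6.)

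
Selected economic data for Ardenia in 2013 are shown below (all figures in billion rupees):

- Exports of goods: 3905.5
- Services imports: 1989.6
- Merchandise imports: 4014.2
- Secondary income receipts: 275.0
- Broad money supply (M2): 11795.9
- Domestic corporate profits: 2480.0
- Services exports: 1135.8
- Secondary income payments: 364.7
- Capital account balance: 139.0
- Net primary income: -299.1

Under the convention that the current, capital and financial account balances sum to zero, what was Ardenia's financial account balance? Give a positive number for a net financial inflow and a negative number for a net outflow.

Goods balance = 3905.5 - 4014.2 = -108.7
Services balance = 1135.8 - 1989.6 = -853.8
Trade balance (goods + services) = -108.7 + (-853.8) = -962.5
Net primary income = -299.1
Net secondary income = 275.0 - 364.7 = -89.7
Current account = -962.5 + (-299.1) + (-89.7) = -1351.3
Financial account = -(-1351.3 + 139.0) = 1212.3

1212.3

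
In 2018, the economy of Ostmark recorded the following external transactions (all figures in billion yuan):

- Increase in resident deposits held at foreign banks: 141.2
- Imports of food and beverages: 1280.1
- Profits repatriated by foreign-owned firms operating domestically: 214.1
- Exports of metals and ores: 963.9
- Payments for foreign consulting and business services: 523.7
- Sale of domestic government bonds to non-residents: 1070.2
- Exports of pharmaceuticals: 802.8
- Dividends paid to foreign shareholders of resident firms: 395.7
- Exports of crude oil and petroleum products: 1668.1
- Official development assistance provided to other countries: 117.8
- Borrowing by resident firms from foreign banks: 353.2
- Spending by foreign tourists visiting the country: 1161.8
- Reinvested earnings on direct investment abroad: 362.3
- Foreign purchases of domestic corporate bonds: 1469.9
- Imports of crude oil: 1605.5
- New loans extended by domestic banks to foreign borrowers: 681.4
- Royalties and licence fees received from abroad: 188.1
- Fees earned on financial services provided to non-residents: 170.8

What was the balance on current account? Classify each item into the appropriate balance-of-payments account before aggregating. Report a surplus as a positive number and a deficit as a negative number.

1180.9

Goods: 1668.1 + 963.9 - 1280.1 + 802.8 - 1605.5 = 549.2
Services: -523.7 + 170.8 + 188.1 + 1161.8 = 997.0
Primary income: 362.3 - 395.7 - 214.1 = -247.5
Secondary income: -117.8
Current account = 549.2 + 997.0 + (-247.5) + (-117.8) = 1180.9
(Excluded from the current account — financial account: increase in resident deposits held at foreign banks 141.2, sale of domestic government bonds to non-residents 1070.2, borrowing by resident firms from foreign banks 353.2, foreign purchases of domestic corporate bonds 1469.9, new loans extended by domestic banks to foreign borrowers 681.4.)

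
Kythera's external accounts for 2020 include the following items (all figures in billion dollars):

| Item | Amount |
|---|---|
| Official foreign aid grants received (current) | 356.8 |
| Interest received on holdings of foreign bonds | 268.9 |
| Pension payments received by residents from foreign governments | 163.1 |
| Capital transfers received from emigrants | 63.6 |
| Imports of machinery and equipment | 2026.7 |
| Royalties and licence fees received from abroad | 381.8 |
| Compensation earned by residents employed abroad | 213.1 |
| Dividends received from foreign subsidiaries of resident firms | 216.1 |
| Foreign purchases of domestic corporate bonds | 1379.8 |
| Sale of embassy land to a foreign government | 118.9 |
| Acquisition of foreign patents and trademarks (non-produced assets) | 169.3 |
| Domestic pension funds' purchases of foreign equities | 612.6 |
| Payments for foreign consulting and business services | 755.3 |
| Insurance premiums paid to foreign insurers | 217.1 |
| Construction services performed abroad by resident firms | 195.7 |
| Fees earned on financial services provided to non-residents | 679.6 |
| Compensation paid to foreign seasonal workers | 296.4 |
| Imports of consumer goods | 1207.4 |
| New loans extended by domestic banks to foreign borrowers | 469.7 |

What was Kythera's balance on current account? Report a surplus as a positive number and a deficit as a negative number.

-2027.8

Goods: -1207.4 - 2026.7 = -3234.1
Services: 679.6 - 755.3 - 217.1 + 381.8 + 195.7 = 284.7
Primary income: 213.1 + 216.1 - 296.4 + 268.9 = 401.7
Secondary income: 356.8 + 163.1 = 519.9
Current account = (-3234.1) + 284.7 + 401.7 + 519.9 = -2027.8
(Excluded from the current account — capital account: capital transfers received from emigrants 63.6, sale of embassy land to a foreign government 118.9, acquisition of foreign patents and trademarks (non-produced assets) 169.3; financial account: foreign purchases of domestic corporate bonds 1379.8, domestic pension funds' purchases of foreign equities 612.6, new loans extended by domestic banks to foreign borrowers 469.7.)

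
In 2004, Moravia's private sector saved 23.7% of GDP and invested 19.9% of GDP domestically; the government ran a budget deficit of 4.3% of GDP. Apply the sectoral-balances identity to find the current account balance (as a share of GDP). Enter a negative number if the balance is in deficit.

-0.5

By the sectoral-balances identity, CA = (S_private - I) + (T - G).
Private balance = 23.7 - 19.9 = 3.8
Government balance (T - G) = -4.3
CA = 3.8 + (-4.3) = -0.5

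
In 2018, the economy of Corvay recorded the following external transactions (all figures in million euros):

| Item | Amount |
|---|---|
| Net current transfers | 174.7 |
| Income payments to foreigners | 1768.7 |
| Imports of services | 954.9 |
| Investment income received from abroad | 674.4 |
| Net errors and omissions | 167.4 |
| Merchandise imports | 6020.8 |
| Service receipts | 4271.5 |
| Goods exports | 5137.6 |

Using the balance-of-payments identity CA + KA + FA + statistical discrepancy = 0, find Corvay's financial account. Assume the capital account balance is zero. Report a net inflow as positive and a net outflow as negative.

Goods balance = 5137.6 - 6020.8 = -883.2
Services balance = 4271.5 - 954.9 = 3316.6
Trade balance (goods + services) = -883.2 + 3316.6 = 2433.4
Net primary income = 674.4 - 1768.7 = -1094.3
Net secondary income = 174.7
Current account = 2433.4 + (-1094.3) + 174.7 = 1513.8
Financial account = -(1513.8 + 167.4) = -1681.2

-1681.2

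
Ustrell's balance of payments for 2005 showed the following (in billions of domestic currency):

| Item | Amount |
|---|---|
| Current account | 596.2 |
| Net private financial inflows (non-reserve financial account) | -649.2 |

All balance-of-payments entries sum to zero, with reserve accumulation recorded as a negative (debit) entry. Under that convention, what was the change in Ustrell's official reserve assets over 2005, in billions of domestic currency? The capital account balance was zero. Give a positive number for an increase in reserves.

-53.0

Official reserve transactions balance = -(596.2 + (-649.2)) = 53.0
An accumulation of reserves is recorded as a debit (negative entry), so the change in the stock of reserves is the negative of that balance.
Change in official reserves = -(53.0) = -53.0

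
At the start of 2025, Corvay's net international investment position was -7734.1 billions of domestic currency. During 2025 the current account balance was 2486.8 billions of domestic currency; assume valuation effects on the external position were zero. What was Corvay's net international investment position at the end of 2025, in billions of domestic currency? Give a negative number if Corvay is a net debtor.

With no valuation effects, change in NIIP = current account = 2486.8
End-of-year NIIP = -7734.1 + 2486.8 = -5247.3

-5247.3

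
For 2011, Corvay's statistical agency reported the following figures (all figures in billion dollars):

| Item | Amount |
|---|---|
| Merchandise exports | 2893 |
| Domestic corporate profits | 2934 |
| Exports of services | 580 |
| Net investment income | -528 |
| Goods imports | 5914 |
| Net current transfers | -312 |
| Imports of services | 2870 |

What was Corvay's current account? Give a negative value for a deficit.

-6151

Goods balance = 2893 - 5914 = -3021
Services balance = 580 - 2870 = -2290
Trade balance (goods + services) = -3021 + (-2290) = -5311
Net primary income = -528
Net secondary income = -312
Current account = -5311 + (-528) + (-312) = -6151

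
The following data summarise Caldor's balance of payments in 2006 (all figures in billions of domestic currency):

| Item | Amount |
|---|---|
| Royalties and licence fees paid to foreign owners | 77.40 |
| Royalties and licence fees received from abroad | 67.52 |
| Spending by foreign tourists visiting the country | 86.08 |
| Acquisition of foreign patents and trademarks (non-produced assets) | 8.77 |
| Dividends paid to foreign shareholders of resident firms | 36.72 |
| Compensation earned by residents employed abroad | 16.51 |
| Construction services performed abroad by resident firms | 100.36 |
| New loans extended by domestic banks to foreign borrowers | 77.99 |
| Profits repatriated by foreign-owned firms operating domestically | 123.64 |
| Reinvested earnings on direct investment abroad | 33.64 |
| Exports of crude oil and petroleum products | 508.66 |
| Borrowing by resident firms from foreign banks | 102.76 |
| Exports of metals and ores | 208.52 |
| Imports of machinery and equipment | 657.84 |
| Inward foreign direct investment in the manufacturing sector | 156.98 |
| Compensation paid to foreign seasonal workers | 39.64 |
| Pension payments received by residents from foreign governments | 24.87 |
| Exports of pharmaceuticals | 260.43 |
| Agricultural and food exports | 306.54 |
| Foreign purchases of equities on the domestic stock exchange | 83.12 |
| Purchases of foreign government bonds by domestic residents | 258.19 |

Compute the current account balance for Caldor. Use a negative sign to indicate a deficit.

677.89

Goods: 508.66 - 657.84 + 208.52 + 306.54 + 260.43 = 626.31
Services: -77.40 + 67.52 + 86.08 + 100.36 = 176.56
Primary income: -123.64 - 39.64 - 36.72 + 33.64 + 16.51 = -149.85
Secondary income: 24.87
Current account = 626.31 + 176.56 + (-149.85) + 24.87 = 677.89
(Excluded from the current account — capital account: acquisition of foreign patents and trademarks (non-produced assets) 8.77; financial account: new loans extended by domestic banks to foreign borrowers 77.99, borrowing by resident firms from foreign banks 102.76, inward foreign direct investment in the manufacturing sector 156.98, foreign purchases of equities on the domestic stock exchange 83.12, purchases of foreign government bonds by domestic residents 258.19.)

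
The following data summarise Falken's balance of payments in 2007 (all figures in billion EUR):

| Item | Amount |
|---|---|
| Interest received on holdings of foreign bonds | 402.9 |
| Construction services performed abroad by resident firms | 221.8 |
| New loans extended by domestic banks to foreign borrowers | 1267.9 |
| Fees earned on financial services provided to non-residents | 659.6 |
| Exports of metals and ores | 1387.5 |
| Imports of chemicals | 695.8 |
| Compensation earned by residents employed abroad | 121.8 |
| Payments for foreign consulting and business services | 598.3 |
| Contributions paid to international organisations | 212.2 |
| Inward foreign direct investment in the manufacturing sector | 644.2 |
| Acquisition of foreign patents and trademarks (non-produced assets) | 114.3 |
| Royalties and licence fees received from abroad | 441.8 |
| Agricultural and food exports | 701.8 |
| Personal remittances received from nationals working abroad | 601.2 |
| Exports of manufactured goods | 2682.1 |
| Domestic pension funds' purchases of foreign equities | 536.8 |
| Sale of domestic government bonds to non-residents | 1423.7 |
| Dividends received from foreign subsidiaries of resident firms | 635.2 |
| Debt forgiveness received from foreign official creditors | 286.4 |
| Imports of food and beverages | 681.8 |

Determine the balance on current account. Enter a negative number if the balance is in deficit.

Goods: -681.8 + 2682.1 + 1387.5 + 701.8 - 695.8 = 3393.8
Services: 441.8 + 221.8 + 659.6 - 598.3 = 724.9
Primary income: 635.2 + 121.8 + 402.9 = 1159.9
Secondary income: 601.2 - 212.2 = 389.0
Current account = 3393.8 + 724.9 + 1159.9 + 389.0 = 5667.6
(Excluded from the current account — financial account: new loans extended by domestic banks to foreign borrowers 1267.9, inward foreign direct investment in the manufacturing sector 644.2, domestic pension funds' purchases of foreign equities 536.8, sale of domestic government bonds to non-residents 1423.7; capital account: acquisition of foreign patents and trademarks (non-produced assets) 114.3, debt forgiveness received from foreign official creditors 286.4.)

5667.6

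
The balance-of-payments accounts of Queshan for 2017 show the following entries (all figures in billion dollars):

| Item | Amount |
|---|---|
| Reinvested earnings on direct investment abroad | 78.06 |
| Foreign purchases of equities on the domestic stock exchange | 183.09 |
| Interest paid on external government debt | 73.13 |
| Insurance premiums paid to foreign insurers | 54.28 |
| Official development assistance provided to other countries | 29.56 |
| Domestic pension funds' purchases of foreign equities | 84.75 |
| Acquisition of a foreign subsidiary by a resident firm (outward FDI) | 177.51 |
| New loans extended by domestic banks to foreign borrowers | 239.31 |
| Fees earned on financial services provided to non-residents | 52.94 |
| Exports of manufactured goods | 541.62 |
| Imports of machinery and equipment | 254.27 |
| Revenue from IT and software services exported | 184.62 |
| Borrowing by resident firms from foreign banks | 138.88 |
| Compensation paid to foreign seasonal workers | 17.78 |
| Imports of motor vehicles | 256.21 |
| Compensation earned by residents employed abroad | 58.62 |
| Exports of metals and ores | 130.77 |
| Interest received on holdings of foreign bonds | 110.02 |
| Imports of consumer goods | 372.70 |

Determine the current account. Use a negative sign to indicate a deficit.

Goods: 541.62 - 254.27 - 372.70 + 130.77 - 256.21 = -210.79
Services: -54.28 + 52.94 + 184.62 = 183.28
Primary income: -17.78 + 78.06 + 110.02 - 73.13 + 58.62 = 155.79
Secondary income: -29.56
Current account = (-210.79) + 183.28 + 155.79 + (-29.56) = 98.72
(Excluded from the current account — financial account: foreign purchases of equities on the domestic stock exchange 183.09, domestic pension funds' purchases of foreign equities 84.75, acquisition of a foreign subsidiary by a resident firm (outward FDI) 177.51, new loans extended by domestic banks to foreign borrowers 239.31, borrowing by resident firms from foreign banks 138.88.)

98.72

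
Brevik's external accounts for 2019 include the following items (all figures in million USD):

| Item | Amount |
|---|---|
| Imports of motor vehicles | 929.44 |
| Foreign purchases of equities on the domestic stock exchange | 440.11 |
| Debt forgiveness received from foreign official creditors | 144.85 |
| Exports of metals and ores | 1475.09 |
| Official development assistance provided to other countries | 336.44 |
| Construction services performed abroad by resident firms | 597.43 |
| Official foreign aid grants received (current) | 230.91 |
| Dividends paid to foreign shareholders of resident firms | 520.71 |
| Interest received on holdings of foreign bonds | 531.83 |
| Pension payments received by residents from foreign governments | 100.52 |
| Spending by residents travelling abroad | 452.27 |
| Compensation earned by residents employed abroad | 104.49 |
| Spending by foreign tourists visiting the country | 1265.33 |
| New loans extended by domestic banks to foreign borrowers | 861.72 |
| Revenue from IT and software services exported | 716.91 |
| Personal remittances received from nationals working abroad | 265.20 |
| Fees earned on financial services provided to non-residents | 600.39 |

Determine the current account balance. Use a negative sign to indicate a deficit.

3649.24

Goods: -929.44 + 1475.09 = 545.65
Services: 597.43 - 452.27 + 600.39 + 716.91 + 1265.33 = 2727.79
Primary income: -520.71 + 531.83 + 104.49 = 115.61
Secondary income: 100.52 + 265.20 + 230.91 - 336.44 = 260.19
Current account = 545.65 + 2727.79 + 115.61 + 260.19 = 3649.24
(Excluded from the current account — financial account: foreign purchases of equities on the domestic stock exchange 440.11, new loans extended by domestic banks to foreign borrowers 861.72; capital account: debt forgiveness received from foreign official creditors 144.85.)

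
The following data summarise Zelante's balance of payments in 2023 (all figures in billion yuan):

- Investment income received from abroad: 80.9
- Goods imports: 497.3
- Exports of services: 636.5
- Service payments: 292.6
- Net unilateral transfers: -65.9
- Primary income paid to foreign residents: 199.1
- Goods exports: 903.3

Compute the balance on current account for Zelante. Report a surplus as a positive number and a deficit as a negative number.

Goods balance = 903.3 - 497.3 = 406.0
Services balance = 636.5 - 292.6 = 343.9
Trade balance (goods + services) = 406.0 + 343.9 = 749.9
Net primary income = 80.9 - 199.1 = -118.2
Net secondary income = -65.9
Current account = 749.9 + (-118.2) + (-65.9) = 565.8

565.8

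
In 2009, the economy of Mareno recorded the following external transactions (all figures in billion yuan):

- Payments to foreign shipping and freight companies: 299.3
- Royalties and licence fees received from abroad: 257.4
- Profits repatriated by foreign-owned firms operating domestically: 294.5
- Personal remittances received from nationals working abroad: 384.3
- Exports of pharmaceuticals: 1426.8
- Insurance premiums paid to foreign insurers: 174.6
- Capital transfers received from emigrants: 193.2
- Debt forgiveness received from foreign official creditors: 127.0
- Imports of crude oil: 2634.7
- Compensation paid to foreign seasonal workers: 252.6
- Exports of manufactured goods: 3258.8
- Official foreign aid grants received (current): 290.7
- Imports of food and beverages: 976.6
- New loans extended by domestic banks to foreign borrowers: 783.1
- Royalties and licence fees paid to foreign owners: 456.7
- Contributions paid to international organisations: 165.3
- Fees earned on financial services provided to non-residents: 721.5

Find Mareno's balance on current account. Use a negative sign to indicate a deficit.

Goods: 3258.8 - 976.6 - 2634.7 + 1426.8 = 1074.3
Services: 257.4 - 456.7 + 721.5 - 174.6 - 299.3 = 48.3
Primary income: -294.5 - 252.6 = -547.1
Secondary income: -165.3 + 384.3 + 290.7 = 509.7
Current account = 1074.3 + 48.3 + (-547.1) + 509.7 = 1085.2
(Excluded from the current account — capital account: capital transfers received from emigrants 193.2, debt forgiveness received from foreign official creditors 127.0; financial account: new loans extended by domestic banks to foreign borrowers 783.1.)

1085.2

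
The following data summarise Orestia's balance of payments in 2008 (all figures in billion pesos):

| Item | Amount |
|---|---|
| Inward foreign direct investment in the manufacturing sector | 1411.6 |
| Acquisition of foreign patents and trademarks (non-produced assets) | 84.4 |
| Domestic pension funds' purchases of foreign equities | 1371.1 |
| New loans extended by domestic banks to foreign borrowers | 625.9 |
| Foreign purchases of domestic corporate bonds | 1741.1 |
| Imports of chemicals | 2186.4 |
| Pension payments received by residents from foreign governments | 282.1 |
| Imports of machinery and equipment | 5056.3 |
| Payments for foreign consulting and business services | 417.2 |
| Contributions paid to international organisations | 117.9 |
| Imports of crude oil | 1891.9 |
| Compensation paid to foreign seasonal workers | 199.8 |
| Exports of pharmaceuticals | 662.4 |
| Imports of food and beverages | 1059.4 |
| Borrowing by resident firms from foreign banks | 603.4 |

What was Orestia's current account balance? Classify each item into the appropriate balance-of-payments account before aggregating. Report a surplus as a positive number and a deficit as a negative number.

-9984.4

Goods: 662.4 - 1891.9 - 5056.3 - 1059.4 - 2186.4 = -9531.6
Services: -417.2
Primary income: -199.8
Secondary income: 282.1 - 117.9 = 164.2
Current account = (-9531.6) + (-417.2) + (-199.8) + 164.2 = -9984.4
(Excluded from the current account — financial account: inward foreign direct investment in the manufacturing sector 1411.6, domestic pension funds' purchases of foreign equities 1371.1, new loans extended by domestic banks to foreign borrowers 625.9, foreign purchases of domestic corporate bonds 1741.1, borrowing by resident firms from foreign banks 603.4; capital account: acquisition of foreign patents and trademarks (non-produced assets) 84.4.)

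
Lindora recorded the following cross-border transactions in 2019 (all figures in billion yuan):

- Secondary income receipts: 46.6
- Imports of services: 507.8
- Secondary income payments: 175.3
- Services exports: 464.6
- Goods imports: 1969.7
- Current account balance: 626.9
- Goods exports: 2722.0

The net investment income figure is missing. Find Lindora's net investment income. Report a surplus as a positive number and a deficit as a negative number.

Current account = goods balance + services balance + net primary income + net secondary income
Sum of the known components = 580.4
Net investment income = CA - (known components) = 626.9 - 580.4 = 46.5

46.5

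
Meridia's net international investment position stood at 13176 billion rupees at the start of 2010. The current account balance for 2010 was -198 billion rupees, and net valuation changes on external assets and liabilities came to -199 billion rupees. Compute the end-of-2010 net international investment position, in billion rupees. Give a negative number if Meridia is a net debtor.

Change in NIIP = current account + net valuation change = -198 + (-199) = -397
End-of-year NIIP = 13176 + (-397) = 12779

12779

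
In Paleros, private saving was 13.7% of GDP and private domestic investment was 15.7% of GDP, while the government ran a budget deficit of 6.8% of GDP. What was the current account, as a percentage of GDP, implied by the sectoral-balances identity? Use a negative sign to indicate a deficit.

-8.8

By the sectoral-balances identity, CA = (S_private - I) + (T - G).
Private balance = 13.7 - 15.7 = -2.0
Government balance (T - G) = -6.8
CA = -2.0 + (-6.8) = -8.8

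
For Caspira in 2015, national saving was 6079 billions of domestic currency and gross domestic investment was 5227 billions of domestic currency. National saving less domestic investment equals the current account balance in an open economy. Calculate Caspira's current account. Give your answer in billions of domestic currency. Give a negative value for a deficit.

CA = S - I = 6079 - 5227 = 852

852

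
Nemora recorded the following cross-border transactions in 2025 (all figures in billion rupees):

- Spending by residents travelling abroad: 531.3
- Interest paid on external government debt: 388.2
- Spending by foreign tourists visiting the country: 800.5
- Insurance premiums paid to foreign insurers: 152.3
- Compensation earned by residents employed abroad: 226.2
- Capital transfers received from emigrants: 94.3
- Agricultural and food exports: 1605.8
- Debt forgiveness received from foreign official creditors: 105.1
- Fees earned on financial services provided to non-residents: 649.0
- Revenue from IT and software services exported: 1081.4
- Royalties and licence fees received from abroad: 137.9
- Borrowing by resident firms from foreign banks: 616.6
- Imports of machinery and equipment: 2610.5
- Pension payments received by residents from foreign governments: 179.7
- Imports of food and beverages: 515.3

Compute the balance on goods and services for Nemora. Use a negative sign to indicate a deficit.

Goods: -515.3 - 2610.5 + 1605.8 = -1520.0
Services: -152.3 + 800.5 + 137.9 + 649.0 - 531.3 + 1081.4 = 1985.2
Trade balance = -1520.0 + 1985.2 = 465.2
(Excluded from the trade balance — primary income: interest paid on external government debt 388.2, compensation earned by residents employed abroad 226.2; capital account: capital transfers received from emigrants 94.3, debt forgiveness received from foreign official creditors 105.1; financial account: borrowing by resident firms from foreign banks 616.6; secondary income: pension payments received by residents from foreign governments 179.7.)

465.2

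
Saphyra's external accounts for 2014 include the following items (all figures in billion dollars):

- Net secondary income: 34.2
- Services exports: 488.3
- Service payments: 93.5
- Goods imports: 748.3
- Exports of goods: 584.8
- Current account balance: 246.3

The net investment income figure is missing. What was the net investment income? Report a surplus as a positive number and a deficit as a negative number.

Current account = goods balance + services balance + net primary income + net secondary income
Sum of the known components = 265.5
Net investment income = CA - (known components) = 246.3 - 265.5 = -19.2

-19.2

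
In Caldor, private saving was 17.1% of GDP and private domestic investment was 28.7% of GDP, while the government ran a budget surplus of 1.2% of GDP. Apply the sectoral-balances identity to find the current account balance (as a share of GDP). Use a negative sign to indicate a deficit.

-10.4

By the sectoral-balances identity, CA = (S_private - I) + (T - G).
Private balance = 17.1 - 28.7 = -11.6
Government balance (T - G) = 1.2
CA = -11.6 + 1.2 = -10.4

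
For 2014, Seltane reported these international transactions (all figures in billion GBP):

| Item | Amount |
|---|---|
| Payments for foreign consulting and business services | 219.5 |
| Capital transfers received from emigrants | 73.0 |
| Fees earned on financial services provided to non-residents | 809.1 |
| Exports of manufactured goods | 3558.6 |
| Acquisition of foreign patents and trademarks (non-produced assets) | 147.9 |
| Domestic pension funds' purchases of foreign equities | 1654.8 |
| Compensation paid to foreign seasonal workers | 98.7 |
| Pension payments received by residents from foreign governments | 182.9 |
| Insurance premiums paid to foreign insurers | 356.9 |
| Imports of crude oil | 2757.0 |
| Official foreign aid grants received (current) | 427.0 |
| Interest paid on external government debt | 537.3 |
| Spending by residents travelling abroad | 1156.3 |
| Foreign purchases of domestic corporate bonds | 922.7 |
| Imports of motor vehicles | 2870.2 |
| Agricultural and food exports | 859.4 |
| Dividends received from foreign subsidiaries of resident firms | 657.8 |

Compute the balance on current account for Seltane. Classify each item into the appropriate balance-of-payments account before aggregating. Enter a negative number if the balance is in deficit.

-1501.1

Goods: 3558.6 + 859.4 - 2757.0 - 2870.2 = -1209.2
Services: -356.9 - 1156.3 + 809.1 - 219.5 = -923.6
Primary income: -98.7 - 537.3 + 657.8 = 21.8
Secondary income: 427.0 + 182.9 = 609.9
Current account = (-1209.2) + (-923.6) + 21.8 + 609.9 = -1501.1
(Excluded from the current account — capital account: capital transfers received from emigrants 73.0, acquisition of foreign patents and trademarks (non-produced assets) 147.9; financial account: domestic pension funds' purchases of foreign equities 1654.8, foreign purchases of domestic corporate bonds 922.7.)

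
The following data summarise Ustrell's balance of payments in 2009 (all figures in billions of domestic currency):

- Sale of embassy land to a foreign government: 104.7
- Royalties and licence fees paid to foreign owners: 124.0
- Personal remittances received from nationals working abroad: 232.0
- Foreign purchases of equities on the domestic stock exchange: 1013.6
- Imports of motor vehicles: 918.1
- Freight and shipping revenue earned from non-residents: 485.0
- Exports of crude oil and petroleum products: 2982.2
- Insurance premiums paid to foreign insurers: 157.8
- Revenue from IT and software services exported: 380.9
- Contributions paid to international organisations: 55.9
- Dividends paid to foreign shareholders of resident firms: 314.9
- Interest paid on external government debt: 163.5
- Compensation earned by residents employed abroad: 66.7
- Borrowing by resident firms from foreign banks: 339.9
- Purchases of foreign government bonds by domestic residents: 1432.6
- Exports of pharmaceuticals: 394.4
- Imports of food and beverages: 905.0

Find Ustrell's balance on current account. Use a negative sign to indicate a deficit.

Goods: 394.4 - 918.1 + 2982.2 - 905.0 = 1553.5
Services: 380.9 - 157.8 - 124.0 + 485.0 = 584.1
Primary income: -163.5 + 66.7 - 314.9 = -411.7
Secondary income: 232.0 - 55.9 = 176.1
Current account = 1553.5 + 584.1 + (-411.7) + 176.1 = 1902.0
(Excluded from the current account — capital account: sale of embassy land to a foreign government 104.7; financial account: foreign purchases of equities on the domestic stock exchange 1013.6, borrowing by resident firms from foreign banks 339.9, purchases of foreign government bonds by domestic residents 1432.6.)

1902.0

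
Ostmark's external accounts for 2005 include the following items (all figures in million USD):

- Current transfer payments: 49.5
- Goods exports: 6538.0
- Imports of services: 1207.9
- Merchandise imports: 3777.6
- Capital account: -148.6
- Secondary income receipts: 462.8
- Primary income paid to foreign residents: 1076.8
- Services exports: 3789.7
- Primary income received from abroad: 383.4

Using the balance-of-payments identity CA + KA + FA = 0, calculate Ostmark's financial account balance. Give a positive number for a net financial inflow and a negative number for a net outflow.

Goods balance = 6538.0 - 3777.6 = 2760.4
Services balance = 3789.7 - 1207.9 = 2581.8
Trade balance (goods + services) = 2760.4 + 2581.8 = 5342.2
Net primary income = 383.4 - 1076.8 = -693.4
Net secondary income = 462.8 - 49.5 = 413.3
Current account = 5342.2 + (-693.4) + 413.3 = 5062.1
Financial account = -(5062.1 + (-148.6)) = -4913.5

-4913.5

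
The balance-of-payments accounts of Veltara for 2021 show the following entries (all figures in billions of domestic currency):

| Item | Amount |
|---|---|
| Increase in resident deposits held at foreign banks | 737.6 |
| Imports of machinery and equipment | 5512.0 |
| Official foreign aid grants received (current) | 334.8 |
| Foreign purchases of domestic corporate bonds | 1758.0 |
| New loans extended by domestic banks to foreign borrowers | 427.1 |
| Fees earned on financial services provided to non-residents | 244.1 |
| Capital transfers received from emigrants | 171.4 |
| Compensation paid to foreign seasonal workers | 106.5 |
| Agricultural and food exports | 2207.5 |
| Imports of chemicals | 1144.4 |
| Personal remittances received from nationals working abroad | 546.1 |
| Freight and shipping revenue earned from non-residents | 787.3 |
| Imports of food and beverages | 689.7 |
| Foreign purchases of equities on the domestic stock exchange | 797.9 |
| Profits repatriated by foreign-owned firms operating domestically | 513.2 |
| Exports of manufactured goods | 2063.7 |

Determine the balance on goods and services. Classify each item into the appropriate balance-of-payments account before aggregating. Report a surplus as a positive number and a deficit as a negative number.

Goods: -1144.4 + 2207.5 + 2063.7 - 5512.0 - 689.7 = -3074.9
Services: 787.3 + 244.1 = 1031.4
Trade balance = -3074.9 + 1031.4 = -2043.5
(Excluded from the trade balance — financial account: increase in resident deposits held at foreign banks 737.6, foreign purchases of domestic corporate bonds 1758.0, new loans extended by domestic banks to foreign borrowers 427.1, foreign purchases of equities on the domestic stock exchange 797.9; secondary income: official foreign aid grants received (current) 334.8, personal remittances received from nationals working abroad 546.1; capital account: capital transfers received from emigrants 171.4; primary income: compensation paid to foreign seasonal workers 106.5, profits repatriated by foreign-owned firms operating domestically 513.2.)

-2043.5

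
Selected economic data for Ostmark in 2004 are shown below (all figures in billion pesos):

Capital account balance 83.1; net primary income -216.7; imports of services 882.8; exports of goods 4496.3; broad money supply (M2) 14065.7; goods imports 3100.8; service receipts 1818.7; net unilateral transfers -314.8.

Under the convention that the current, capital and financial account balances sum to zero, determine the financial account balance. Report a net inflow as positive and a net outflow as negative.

Goods balance = 4496.3 - 3100.8 = 1395.5
Services balance = 1818.7 - 882.8 = 935.9
Trade balance (goods + services) = 1395.5 + 935.9 = 2331.4
Net primary income = -216.7
Net secondary income = -314.8
Current account = 2331.4 + (-216.7) + (-314.8) = 1799.9
Financial account = -(1799.9 + 83.1) = -1883.0

-1883.0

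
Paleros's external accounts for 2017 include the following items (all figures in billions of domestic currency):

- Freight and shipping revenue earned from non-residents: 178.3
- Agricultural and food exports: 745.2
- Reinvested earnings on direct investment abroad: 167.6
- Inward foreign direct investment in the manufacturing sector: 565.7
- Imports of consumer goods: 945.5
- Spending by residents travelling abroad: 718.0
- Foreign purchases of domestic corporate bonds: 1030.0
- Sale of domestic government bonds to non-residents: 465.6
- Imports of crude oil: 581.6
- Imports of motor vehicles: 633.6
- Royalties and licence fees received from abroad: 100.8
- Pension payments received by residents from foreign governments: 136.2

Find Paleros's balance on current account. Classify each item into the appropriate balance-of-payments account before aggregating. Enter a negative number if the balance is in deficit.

-1550.6

Goods: -581.6 + 745.2 - 633.6 - 945.5 = -1415.5
Services: -718.0 + 100.8 + 178.3 = -438.9
Primary income: 167.6
Secondary income: 136.2
Current account = (-1415.5) + (-438.9) + 167.6 + 136.2 = -1550.6
(Excluded from the current account — financial account: inward foreign direct investment in the manufacturing sector 565.7, foreign purchases of domestic corporate bonds 1030.0, sale of domestic government bonds to non-residents 465.6.)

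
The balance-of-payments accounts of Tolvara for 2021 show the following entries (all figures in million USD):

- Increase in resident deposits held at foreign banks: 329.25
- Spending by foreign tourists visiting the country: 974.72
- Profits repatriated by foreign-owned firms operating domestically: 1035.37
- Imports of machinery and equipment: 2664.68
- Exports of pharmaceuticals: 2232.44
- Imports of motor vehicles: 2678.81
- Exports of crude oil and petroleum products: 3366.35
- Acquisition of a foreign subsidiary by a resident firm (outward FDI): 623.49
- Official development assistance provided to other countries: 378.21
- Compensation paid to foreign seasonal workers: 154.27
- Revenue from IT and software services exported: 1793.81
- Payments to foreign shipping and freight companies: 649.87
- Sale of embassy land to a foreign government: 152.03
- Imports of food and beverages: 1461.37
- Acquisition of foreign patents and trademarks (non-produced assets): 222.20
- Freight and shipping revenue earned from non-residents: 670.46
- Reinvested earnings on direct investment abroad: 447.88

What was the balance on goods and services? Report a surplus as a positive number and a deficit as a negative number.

Goods: 2232.44 - 2664.68 - 1461.37 + 3366.35 - 2678.81 = -1206.07
Services: 974.72 - 649.87 + 1793.81 + 670.46 = 2789.12
Trade balance = -1206.07 + 2789.12 = 1583.05
(Excluded from the trade balance — financial account: increase in resident deposits held at foreign banks 329.25, acquisition of a foreign subsidiary by a resident firm (outward FDI) 623.49; primary income: profits repatriated by foreign-owned firms operating domestically 1035.37, compensation paid to foreign seasonal workers 154.27, reinvested earnings on direct investment abroad 447.88; secondary income: official development assistance provided to other countries 378.21; capital account: sale of embassy land to a foreign government 152.03, acquisition of foreign patents and trademarks (non-produced assets) 222.20.)

1583.05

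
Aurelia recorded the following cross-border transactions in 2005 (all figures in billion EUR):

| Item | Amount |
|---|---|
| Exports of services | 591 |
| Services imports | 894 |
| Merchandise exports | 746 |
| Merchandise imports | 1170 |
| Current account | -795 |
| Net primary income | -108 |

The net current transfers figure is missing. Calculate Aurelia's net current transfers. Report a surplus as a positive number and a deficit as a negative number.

40

Current account = goods balance + services balance + net primary income + net secondary income
Sum of the known components = -835
Net current transfers = CA - (known components) = -795 - (-835) = 40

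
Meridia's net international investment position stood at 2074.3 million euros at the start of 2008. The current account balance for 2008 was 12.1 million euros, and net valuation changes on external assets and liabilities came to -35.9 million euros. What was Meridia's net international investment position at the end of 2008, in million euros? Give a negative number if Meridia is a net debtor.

Change in NIIP = current account + net valuation change = 12.1 + (-35.9) = -23.8
End-of-year NIIP = 2074.3 + (-23.8) = 2050.5

2050.5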